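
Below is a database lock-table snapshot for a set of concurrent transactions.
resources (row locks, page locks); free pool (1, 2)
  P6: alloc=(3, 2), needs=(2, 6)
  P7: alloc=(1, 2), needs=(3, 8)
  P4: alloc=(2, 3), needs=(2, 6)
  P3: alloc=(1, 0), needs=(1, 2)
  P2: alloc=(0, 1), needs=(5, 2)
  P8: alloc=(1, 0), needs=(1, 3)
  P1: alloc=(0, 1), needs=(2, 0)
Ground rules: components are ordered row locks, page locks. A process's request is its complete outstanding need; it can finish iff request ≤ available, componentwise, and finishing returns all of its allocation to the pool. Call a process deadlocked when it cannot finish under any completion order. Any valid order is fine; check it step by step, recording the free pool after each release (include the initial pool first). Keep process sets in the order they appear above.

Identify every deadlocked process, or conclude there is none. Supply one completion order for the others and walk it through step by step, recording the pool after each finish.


The deadlocked set is P6, P7, P4 and P2.
Key observation: after P3, P1, P8 the pool peaks at (3, 3), and each blocked process is short somewhere: P6 on page locks; P7 on page locks; P4 on page locks; P2 on row locks.
The rest can finish in the order P3, P1, P8. Step-by-step check:
  pool = (1, 2)
  run P3 (needs (1, 2), free (1, 2)); after release of (1, 0) the pool is (2, 2)
  run P1 (needs (2, 0), free (2, 2)); after release of (0, 1) the pool is (2, 3)
  run P8 (needs (1, 3), free (2, 3)); after release of (1, 0) the pool is (3, 3)
None of the blocked processes ever fits:
  P6 cannot run: need (2, 6) vs free (3, 3) (insufficient page locks)
  P7 cannot run: need (3, 8) vs free (3, 3) (insufficient page locks)
  P4 cannot run: need (2, 6) vs free (3, 3) (insufficient page locks)
  P2 cannot run: need (5, 2) vs free (3, 3) (insufficient row locks)


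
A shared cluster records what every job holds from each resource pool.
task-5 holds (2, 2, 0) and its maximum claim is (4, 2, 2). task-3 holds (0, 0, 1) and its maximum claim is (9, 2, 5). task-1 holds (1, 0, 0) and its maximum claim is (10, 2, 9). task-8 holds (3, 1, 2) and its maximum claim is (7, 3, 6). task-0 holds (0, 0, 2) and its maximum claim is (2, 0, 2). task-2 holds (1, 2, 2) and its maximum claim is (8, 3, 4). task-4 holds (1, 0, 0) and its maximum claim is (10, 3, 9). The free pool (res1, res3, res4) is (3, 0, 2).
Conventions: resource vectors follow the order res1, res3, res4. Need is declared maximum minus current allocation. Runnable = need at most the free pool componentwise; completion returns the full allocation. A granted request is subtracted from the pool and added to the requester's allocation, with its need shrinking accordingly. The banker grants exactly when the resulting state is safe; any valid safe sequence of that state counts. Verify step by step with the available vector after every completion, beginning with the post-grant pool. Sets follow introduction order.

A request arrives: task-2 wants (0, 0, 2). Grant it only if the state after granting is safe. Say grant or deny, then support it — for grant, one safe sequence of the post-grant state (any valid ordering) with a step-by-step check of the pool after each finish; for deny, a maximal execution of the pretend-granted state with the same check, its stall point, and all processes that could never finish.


DENY. Granting would leave the state unsafe.
Key observation: after task-0, task-5 the pool peaks at (5, 2, 2), and each blocked process is short somewhere: task-3 on res1, res4; task-1 on res1, res4; task-8 on res4; task-2 on res1; task-4 on res1, res3, res4.
On the post-grant state, task-0, task-5 is a maximal run — nothing extends it. Verifying each step:
  pool = (3, 0, 0)
  run task-0 (needs (2, 0, 0), free (3, 0, 0)); after release of (0, 0, 2) the pool is (3, 0, 2)
  run task-5 (needs (2, 0, 2), free (3, 0, 2)); after release of (2, 2, 0) the pool is (5, 2, 2)
  task-3 cannot run: need (9, 2, 4) vs free (5, 2, 2) (insufficient res1 and res4)
  task-1 cannot run: need (9, 2, 9) vs free (5, 2, 2) (insufficient res1 and res4)
  task-8 cannot run: need (4, 2, 4) vs free (5, 2, 2) (insufficient res4)
  task-2 cannot run: need (7, 1, 0) vs free (5, 2, 2) (insufficient res1)
  task-4 cannot run: need (9, 3, 9) vs free (5, 2, 2) (insufficient res1, res3 and res4)
Had the request been granted, task-3, task-1, task-8, task-2 and task-4 could never finish.


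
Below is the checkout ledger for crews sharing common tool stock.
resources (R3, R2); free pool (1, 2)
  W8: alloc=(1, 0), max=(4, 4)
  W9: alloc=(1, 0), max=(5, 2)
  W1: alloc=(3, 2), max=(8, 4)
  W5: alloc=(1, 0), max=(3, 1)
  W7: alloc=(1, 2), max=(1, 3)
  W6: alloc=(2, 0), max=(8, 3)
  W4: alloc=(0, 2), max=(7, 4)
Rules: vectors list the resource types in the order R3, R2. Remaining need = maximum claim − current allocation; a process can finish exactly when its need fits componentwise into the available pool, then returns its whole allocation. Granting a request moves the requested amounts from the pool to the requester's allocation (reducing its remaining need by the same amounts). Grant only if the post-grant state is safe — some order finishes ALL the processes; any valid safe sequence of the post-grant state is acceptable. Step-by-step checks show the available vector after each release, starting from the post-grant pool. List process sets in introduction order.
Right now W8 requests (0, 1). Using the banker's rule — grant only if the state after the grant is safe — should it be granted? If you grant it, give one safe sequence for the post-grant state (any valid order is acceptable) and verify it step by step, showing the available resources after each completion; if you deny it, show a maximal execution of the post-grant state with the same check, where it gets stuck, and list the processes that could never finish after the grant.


GRANT — the state after the grant stays safe, e.g. via W7, W5, W8, W9, W1, W4, W6.
Key observation: with (1, 1) left after the transfer, W7 can run at once — the state stays safe.
Step-by-step check of the post-grant state:
  pool = (1, 1)
  W7: need (0, 1) fits (1, 1); releases (1, 2), pool now (2, 3)
  W5: need (2, 1) fits (2, 3); releases (1, 0), pool now (3, 3)
  W8: need (3, 3) fits (3, 3); releases (1, 1), pool now (4, 4)
  W9: need (4, 2) fits (4, 4); releases (1, 0), pool now (5, 4)
  W1: need (5, 2) fits (5, 4); releases (3, 2), pool now (8, 6)
  W4: need (7, 2) fits (8, 6); releases (0, 2), pool now (8, 8)
  W6: need (6, 3) fits (8, 8); releases (2, 0), pool now (10, 8)


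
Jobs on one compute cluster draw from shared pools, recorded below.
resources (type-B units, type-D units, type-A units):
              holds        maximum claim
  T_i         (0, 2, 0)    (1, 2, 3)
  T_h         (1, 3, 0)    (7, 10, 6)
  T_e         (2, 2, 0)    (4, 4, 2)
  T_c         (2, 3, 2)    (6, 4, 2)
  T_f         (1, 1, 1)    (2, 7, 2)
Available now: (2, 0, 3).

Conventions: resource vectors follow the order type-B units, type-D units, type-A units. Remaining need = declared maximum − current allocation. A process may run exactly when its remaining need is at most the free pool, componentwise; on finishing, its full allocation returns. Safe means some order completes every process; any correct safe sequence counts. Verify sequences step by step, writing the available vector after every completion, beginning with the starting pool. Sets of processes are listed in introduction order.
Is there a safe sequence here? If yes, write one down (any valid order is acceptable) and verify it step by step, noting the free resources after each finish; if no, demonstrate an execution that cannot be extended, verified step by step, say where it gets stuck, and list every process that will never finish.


The state is SAFE; one workable sequence: T_i, T_e, T_c, T_f, T_h.
Key observation: reading the order forward, T_i is the first process whose need (1, 0, 3) meets the free pool (2, 0, 3) exactly on a resource it requests.
Step-by-step check:
  pool = (2, 0, 3)
  T_i: need (1, 0, 3) fits (2, 0, 3); releases (0, 2, 0), pool now (2, 2, 3)
  T_e: need (2, 2, 2) fits (2, 2, 3); releases (2, 2, 0), pool now (4, 4, 3)
  T_c: need (4, 1, 0) fits (4, 4, 3); releases (2, 3, 2), pool now (6, 7, 5)
  T_f: need (1, 6, 1) fits (6, 7, 5); releases (1, 1, 1), pool now (7, 8, 6)
  T_h: need (6, 7, 6) fits (7, 8, 6); releases (1, 3, 0), pool now (8, 11, 6)


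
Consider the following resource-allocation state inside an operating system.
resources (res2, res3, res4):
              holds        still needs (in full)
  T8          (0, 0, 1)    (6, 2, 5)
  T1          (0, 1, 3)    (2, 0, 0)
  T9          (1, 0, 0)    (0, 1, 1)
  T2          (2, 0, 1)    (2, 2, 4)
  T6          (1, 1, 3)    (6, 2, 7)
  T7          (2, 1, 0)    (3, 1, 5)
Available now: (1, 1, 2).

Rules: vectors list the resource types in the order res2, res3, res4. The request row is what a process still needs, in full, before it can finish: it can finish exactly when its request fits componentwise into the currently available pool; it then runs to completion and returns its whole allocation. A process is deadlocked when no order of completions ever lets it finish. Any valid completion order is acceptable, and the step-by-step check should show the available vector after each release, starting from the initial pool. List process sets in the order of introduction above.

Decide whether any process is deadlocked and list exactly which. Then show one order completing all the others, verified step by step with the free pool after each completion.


No process is deadlocked.
Key observation: T9 leads a chain of completions in which each release enables another process.
The rest can finish in the order T9, T1, T2, T7, T8, T6. Step-by-step check:
  pool = (1, 1, 2)
  T9: need (0, 1, 1) fits (1, 1, 2); releases (1, 0, 0), pool now (2, 1, 2)
  T1: need (2, 0, 0) fits (2, 1, 2); releases (0, 1, 3), pool now (2, 2, 5)
  T2: need (2, 2, 4) fits (2, 2, 5); releases (2, 0, 1), pool now (4, 2, 6)
  T7: need (3, 1, 5) fits (4, 2, 6); releases (2, 1, 0), pool now (6, 3, 6)
  T8: need (6, 2, 5) fits (6, 3, 6); releases (0, 0, 1), pool now (6, 3, 7)
  T6: need (6, 2, 7) fits (6, 3, 7); releases (1, 1, 3), pool now (7, 4, 10)


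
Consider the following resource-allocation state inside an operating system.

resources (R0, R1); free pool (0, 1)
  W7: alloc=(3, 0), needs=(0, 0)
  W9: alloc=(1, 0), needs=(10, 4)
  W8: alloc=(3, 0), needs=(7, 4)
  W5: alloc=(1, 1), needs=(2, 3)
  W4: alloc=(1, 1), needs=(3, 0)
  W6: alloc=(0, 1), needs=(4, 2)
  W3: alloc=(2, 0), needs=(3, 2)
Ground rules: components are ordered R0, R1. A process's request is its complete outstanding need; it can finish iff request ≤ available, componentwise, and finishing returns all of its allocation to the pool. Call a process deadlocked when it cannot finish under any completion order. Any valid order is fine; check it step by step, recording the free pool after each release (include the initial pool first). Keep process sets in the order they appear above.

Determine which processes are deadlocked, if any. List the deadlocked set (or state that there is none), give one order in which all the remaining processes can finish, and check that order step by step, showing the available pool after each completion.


Nothing here is deadlocked.
Key observation: W7 fits the free pool immediately, and its release cascades until everyone finishes.
The rest can finish in the order W7, W4, W3, W6, W5, W8, W9. Verifying each step:
  pool = (0, 1)
  W7: need (0, 0) fits (0, 1); releases (3, 0), pool now (3, 1)
  W4: need (3, 0) fits (3, 1); releases (1, 1), pool now (4, 2)
  W3: need (3, 2) fits (4, 2); releases (2, 0), pool now (6, 2)
  W6: need (4, 2) fits (6, 2); releases (0, 1), pool now (6, 3)
  W5: need (2, 3) fits (6, 3); releases (1, 1), pool now (7, 4)
  W8: need (7, 4) fits (7, 4); releases (3, 0), pool now (10, 4)
  W9: need (10, 4) fits (10, 4); releases (1, 0), pool now (11, 4)


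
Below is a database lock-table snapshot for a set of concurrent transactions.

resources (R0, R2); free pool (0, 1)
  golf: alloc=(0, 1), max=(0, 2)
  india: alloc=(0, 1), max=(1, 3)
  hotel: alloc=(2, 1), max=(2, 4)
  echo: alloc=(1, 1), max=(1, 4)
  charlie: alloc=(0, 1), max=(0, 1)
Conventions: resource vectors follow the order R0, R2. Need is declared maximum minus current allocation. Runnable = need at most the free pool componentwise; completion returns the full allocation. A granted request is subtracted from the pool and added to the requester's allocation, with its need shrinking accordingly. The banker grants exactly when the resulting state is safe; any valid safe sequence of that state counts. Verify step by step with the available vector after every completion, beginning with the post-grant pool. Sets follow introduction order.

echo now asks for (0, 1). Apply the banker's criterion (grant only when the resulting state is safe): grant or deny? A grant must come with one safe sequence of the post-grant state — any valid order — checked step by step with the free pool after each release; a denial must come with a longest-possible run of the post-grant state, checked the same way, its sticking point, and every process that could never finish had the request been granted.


GRANT — the state after the grant stays safe, e.g. via charlie, golf, echo, india, hotel.
Key observation: granting shrinks the pool to (0, 0), yet charlie still fits and the chain goes through.
Step-by-step check of the post-grant state:
  pool = (0, 0)
  charlie needs (0, 0) <= (0, 0) -> finishes; pool += (0, 1) = (0, 1)
  golf needs (0, 1) <= (0, 1) -> finishes; pool += (0, 1) = (0, 2)
  echo needs (0, 2) <= (0, 2) -> finishes; pool += (1, 2) = (1, 4)
  india needs (1, 2) <= (1, 4) -> finishes; pool += (0, 1) = (1, 5)
  hotel needs (0, 3) <= (1, 5) -> finishes; pool += (2, 1) = (3, 6)


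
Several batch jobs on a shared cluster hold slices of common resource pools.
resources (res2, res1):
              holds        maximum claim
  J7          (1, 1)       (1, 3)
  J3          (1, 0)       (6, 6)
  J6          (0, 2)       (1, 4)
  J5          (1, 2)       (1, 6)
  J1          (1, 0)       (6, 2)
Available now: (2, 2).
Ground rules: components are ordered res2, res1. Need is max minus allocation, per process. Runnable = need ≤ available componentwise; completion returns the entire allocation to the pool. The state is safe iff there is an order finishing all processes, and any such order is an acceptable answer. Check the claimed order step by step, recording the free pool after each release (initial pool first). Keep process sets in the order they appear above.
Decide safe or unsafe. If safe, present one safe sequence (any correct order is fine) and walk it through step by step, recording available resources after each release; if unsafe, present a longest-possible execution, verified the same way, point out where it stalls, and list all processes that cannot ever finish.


The state is UNSAFE.
Key observation: after J6, J5, J7 complete, (4, 7) is the best the pool ever gets, yet each leftover process wants more res2.
A maximal execution: J6, J5, J7 — then nothing else fits. Step-by-step check:
  pool = (2, 2)
  J6: need (1, 2) fits (2, 2); releases (0, 2), pool now (2, 4)
  J5: need (0, 4) fits (2, 4); releases (1, 2), pool now (3, 6)
  J7: need (0, 2) fits (3, 6); releases (1, 1), pool now (4, 7)
  J3 still needs (5, 6) but only (4, 7) is free — short on res2
  J1 still needs (5, 2) but only (4, 7) is free — short on res2
Processes that can never finish: J3 and J1.


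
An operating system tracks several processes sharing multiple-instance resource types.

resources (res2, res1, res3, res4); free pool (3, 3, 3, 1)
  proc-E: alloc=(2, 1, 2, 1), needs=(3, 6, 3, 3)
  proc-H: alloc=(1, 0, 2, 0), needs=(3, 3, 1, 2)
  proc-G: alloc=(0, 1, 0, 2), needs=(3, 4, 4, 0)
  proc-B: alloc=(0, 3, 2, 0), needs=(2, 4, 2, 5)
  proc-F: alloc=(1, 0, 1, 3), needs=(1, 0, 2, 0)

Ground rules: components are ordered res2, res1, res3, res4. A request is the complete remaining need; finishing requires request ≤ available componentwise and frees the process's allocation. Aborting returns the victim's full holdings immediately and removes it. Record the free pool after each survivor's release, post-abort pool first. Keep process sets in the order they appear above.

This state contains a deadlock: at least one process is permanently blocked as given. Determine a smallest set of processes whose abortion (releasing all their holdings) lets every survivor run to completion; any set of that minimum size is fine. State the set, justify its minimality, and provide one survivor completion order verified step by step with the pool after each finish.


Abort proc-B.
Key observation: proc-E had no path to completion before; after the abort of proc-B ((0, 3, 2, 0) returned), step 2 is where it fits.
Why nothing smaller works: aborting no one leaves the state deadlocked as given.
One survivor order: proc-F, proc-E, proc-G, proc-H. Step-by-step check (post-abort pool first):
  pool = (3, 6, 5, 1)
  run proc-F (needs (1, 0, 2, 0), free (3, 6, 5, 1)); after release of (1, 0, 1, 3) the pool is (4, 6, 6, 4)
  run proc-E (needs (3, 6, 3, 3), free (4, 6, 6, 4)); after release of (2, 1, 2, 1) the pool is (6, 7, 8, 5)
  run proc-G (needs (3, 4, 4, 0), free (6, 7, 8, 5)); after release of (0, 1, 0, 2) the pool is (6, 8, 8, 7)
  run proc-H (needs (3, 3, 1, 2), free (6, 8, 8, 7)); after release of (1, 0, 2, 0) the pool is (7, 8, 10, 7)


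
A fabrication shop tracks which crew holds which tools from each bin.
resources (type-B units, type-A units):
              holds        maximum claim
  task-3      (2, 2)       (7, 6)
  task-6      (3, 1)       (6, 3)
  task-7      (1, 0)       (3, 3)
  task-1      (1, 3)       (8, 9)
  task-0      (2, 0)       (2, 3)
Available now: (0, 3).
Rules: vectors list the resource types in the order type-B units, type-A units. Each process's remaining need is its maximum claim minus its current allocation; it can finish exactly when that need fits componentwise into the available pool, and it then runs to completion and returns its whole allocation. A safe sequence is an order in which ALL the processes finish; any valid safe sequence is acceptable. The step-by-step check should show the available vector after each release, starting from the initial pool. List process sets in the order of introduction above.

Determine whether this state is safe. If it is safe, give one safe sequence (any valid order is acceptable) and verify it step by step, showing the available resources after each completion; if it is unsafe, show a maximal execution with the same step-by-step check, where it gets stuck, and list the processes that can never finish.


SAFE. One safe sequence: task-0, task-7, task-6, task-3, task-1.
Key observation: at task-0 the run first touches a limit — (0, 3) against (0, 3), exact on a resource it actually requests.
Walking it through:
  pool = (0, 3)
  run task-0 (needs (0, 3), free (0, 3)); after release of (2, 0) the pool is (2, 3)
  run task-7 (needs (2, 3), free (2, 3)); after release of (1, 0) the pool is (3, 3)
  run task-6 (needs (3, 2), free (3, 3)); after release of (3, 1) the pool is (6, 4)
  run task-3 (needs (5, 4), free (6, 4)); after release of (2, 2) the pool is (8, 6)
  run task-1 (needs (7, 6), free (8, 6)); after release of (1, 3) the pool is (9, 9)


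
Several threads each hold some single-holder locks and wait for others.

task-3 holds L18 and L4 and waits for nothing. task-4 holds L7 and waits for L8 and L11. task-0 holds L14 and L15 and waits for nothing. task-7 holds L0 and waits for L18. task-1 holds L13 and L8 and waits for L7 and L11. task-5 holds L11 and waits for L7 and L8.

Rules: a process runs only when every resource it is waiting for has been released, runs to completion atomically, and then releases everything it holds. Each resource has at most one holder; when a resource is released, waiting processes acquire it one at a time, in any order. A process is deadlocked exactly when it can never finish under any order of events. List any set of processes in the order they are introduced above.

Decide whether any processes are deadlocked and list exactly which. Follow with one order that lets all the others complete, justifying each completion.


The deadlocked set is task-4, task-1 and task-5.
Key observation: the waits loop around task-4 -> task-1 -> task-4 with no way out; task-5 is caught in further circular waits.
A valid finishing order for the others: task-3, task-7, task-0.
Walking it through:
  task-3 waits on nothing -> runs at once and releases L18 and L4
  task-7: everything it awaited (L18) is free; runs, freeing L0
  task-0 waits on nothing -> runs at once and releases L14 and L15


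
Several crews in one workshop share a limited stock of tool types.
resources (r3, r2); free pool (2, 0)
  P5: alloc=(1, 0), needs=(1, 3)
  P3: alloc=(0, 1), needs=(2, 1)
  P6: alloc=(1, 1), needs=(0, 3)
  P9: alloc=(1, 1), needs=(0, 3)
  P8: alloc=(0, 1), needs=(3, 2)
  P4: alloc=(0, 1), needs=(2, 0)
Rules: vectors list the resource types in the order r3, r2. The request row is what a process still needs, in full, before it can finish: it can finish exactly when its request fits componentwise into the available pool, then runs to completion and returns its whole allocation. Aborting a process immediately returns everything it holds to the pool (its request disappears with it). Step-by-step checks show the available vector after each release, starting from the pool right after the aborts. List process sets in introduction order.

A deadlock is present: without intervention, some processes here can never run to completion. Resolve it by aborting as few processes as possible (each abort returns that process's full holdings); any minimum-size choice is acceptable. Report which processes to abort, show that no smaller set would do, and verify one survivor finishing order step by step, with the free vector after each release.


Abort P9.
Key observation: P8 was stuck for good until P9 gave back (1, 1); in the order shown it finishes at step 3.
No smaller set exists: with zero aborts the deadlock remains.
Survivors finish in the order: P4, P3, P8, P5, P6. Step-by-step check (pool after the aborts first):
  pool = (3, 1)
  P4: need (2, 0) fits (3, 1); releases (0, 1), pool now (3, 2)
  P3: need (2, 1) fits (3, 2); releases (0, 1), pool now (3, 3)
  P8: need (3, 2) fits (3, 3); releases (0, 1), pool now (3, 4)
  P5: need (1, 3) fits (3, 4); releases (1, 0), pool now (4, 4)
  P6: need (0, 3) fits (4, 4); releases (1, 1), pool now (5, 5)


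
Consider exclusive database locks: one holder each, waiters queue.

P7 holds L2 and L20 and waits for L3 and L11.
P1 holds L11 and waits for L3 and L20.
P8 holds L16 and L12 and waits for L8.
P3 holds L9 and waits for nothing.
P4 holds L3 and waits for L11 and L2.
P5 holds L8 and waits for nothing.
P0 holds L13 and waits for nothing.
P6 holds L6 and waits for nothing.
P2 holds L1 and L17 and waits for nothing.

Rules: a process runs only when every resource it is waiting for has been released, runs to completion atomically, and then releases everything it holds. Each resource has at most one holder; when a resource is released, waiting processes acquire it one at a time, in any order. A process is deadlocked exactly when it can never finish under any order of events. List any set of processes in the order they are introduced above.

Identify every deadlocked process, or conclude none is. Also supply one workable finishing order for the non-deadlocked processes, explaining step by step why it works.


The deadlocked set is P7, P1 and P4.
Key observation: the cycle P7 -> P1 -> P7 can never break — each member waits on the next; P4 is caught in further circular waits.
One completion order for the rest: P3, P0, P2, P5, P8, P6.
Walking it through:
  P3 waits on nothing -> runs at once and releases L9
  P0 waits on nothing -> runs at once and releases L13
  P2 waits on nothing -> runs at once and releases L1 and L17
  P5 waits on nothing -> runs at once and releases L8
  P8: everything it awaited (L8) is free; runs, freeing L16 and L12
  P6 waits on nothing -> runs at once and releases L6


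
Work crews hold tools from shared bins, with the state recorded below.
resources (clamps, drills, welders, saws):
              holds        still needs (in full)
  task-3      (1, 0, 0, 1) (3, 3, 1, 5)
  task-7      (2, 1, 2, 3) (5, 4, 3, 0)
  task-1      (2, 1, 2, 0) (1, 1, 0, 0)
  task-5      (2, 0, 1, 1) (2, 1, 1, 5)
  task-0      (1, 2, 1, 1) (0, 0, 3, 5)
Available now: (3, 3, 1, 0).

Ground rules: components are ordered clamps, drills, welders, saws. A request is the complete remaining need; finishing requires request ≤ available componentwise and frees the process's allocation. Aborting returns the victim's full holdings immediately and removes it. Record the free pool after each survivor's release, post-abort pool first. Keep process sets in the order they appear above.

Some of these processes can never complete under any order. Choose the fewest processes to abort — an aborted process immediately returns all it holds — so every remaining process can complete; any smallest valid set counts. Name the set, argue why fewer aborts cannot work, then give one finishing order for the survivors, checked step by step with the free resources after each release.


Abort task-3 and task-5.
Key observation: the deadlocked task-0 becomes finishable only because task-3 and task-5 released (3, 0, 1, 2); it completes at step 3 below.
No one abort is enough; case by case: task-3 alone leaves task-5 blocked (short on saws); task-7 alone leaves task-3 blocked (short on saws); task-1 alone leaves task-3 blocked (short on saws); task-5 alone leaves task-3 blocked (short on saws); task-0 alone leaves task-3 blocked (short on saws).
One survivor order: task-1, task-7, task-0. Step-by-step check (post-abort pool first):
  pool = (6, 3, 2, 2)
  task-1 needs (1, 1, 0, 0) <= (6, 3, 2, 2) -> finishes; pool += (2, 1, 2, 0) = (8, 4, 4, 2)
  task-7 needs (5, 4, 3, 0) <= (8, 4, 4, 2) -> finishes; pool += (2, 1, 2, 3) = (10, 5, 6, 5)
  task-0 needs (0, 0, 3, 5) <= (10, 5, 6, 5) -> finishes; pool += (1, 2, 1, 1) = (11, 7, 7, 6)


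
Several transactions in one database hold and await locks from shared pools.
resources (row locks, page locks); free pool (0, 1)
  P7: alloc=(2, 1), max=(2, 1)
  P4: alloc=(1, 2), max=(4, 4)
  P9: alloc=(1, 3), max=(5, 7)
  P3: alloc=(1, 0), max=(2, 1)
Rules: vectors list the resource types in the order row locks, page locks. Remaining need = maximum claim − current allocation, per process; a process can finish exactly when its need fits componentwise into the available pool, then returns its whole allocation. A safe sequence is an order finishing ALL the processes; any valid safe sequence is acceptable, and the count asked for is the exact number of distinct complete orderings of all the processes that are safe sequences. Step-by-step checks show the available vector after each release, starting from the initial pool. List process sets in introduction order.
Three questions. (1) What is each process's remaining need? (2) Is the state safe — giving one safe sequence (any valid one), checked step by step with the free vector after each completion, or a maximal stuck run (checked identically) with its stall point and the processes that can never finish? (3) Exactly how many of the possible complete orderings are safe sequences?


(1) Remaining need (order row locks, page locks):
  P7: (0, 0)
  P4: (3, 2)
  P9: (4, 4)
  P3: (1, 1)
(2) SAFE. One safe sequence: P7, P3, P4, P9.
Key observation: reading the order forward, P4 is the first process whose need (3, 2) meets the free pool (3, 2) exactly on a resource it requests.
Step-by-step check:
  pool = (0, 1)
  run P7 (needs (0, 0), free (0, 1)); after release of (2, 1) the pool is (2, 2)
  run P3 (needs (1, 1), free (2, 2)); after release of (1, 0) the pool is (3, 2)
  run P4 (needs (3, 2), free (3, 2)); after release of (1, 2) the pool is (4, 4)
  run P9 (needs (4, 4), free (4, 4)); after release of (1, 3) the pool is (5, 7)
(3) Precisely 1 of the possible complete orderings is a safe sequence.


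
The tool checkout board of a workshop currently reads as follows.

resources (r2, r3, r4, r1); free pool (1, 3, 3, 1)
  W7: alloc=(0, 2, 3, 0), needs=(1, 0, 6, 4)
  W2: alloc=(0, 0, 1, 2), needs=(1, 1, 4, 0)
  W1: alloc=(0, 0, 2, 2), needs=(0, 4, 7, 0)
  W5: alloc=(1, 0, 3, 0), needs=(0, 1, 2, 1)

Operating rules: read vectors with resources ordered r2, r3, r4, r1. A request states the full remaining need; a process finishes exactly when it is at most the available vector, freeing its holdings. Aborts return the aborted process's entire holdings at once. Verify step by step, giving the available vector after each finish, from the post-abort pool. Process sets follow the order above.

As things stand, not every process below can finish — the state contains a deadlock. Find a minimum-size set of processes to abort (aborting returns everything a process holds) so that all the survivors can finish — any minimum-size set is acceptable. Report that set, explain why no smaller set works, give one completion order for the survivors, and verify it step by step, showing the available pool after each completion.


The answer: abort W1.
Key observation: W7 could never have finished before the abort; with (0, 0, 2, 2) returned by W1, it fits at step 3.
Minimality: the empty abort set fails — the state is deadlocked as it stands.
The survivors complete as W2, W5, W7. Check, step by step (starting from the post-abort pool):
  pool = (1, 3, 5, 3)
  W2: need (1, 1, 4, 0) fits (1, 3, 5, 3); releases (0, 0, 1, 2), pool now (1, 3, 6, 5)
  W5: need (0, 1, 2, 1) fits (1, 3, 6, 5); releases (1, 0, 3, 0), pool now (2, 3, 9, 5)
  W7: need (1, 0, 6, 4) fits (2, 3, 9, 5); releases (0, 2, 3, 0), pool now (2, 5, 12, 5)


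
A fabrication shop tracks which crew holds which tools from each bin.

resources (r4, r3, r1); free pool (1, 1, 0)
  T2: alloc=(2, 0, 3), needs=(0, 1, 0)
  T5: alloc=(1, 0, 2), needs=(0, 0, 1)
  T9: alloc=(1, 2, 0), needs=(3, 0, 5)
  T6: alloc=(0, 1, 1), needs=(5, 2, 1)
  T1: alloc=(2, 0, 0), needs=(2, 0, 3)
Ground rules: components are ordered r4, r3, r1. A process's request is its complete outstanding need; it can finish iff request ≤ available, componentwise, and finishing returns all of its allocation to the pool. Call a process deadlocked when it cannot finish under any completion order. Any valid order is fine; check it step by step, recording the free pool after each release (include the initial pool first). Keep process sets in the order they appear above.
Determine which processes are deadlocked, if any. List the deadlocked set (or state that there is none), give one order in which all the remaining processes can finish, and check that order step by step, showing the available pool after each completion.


The deadlocked set is empty.
Key observation: no deadlock: T2 fits now, and the freed resources carry the rest through.
The rest can finish in the order T2, T5, T9, T1, T6. Verifying each step:
  pool = (1, 1, 0)
  run T2 (needs (0, 1, 0), free (1, 1, 0)); after release of (2, 0, 3) the pool is (3, 1, 3)
  run T5 (needs (0, 0, 1), free (3, 1, 3)); after release of (1, 0, 2) the pool is (4, 1, 5)
  run T9 (needs (3, 0, 5), free (4, 1, 5)); after release of (1, 2, 0) the pool is (5, 3, 5)
  run T1 (needs (2, 0, 3), free (5, 3, 5)); after release of (2, 0, 0) the pool is (7, 3, 5)
  run T6 (needs (5, 2, 1), free (7, 3, 5)); after release of (0, 1, 1) the pool is (7, 4, 6)


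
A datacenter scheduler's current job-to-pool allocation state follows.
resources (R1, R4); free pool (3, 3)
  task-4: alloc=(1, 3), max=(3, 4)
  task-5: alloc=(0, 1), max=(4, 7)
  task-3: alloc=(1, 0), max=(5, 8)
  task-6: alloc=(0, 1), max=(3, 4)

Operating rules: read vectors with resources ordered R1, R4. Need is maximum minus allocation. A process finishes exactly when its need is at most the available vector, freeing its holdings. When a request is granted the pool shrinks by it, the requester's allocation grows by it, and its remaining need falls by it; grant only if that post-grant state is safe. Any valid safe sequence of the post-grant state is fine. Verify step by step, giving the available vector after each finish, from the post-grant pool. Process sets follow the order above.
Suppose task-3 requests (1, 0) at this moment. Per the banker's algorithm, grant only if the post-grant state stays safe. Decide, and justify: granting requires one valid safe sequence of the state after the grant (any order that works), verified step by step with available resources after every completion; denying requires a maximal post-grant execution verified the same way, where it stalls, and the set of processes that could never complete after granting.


DENY — the pretend-granted state is unsafe.
Key observation: after task-4, task-6 the pool peaks at (3, 7), and each blocked process is short somewhere: task-5 on R1; task-3 on R4.
After a pretend grant, a maximal execution: task-4, task-6 — then nothing else fits. Check, step by step:
  pool = (2, 3)
  task-4: need (2, 1) fits (2, 3); releases (1, 3), pool now (3, 6)
  task-6: need (3, 3) fits (3, 6); releases (0, 1), pool now (3, 7)
  blocked: task-5 wants (4, 6), pool (3, 7) — not enough R1
  blocked: task-3 wants (3, 8), pool (3, 7) — not enough R4
Post-grant, the permanently blocked set is task-5 and task-3.


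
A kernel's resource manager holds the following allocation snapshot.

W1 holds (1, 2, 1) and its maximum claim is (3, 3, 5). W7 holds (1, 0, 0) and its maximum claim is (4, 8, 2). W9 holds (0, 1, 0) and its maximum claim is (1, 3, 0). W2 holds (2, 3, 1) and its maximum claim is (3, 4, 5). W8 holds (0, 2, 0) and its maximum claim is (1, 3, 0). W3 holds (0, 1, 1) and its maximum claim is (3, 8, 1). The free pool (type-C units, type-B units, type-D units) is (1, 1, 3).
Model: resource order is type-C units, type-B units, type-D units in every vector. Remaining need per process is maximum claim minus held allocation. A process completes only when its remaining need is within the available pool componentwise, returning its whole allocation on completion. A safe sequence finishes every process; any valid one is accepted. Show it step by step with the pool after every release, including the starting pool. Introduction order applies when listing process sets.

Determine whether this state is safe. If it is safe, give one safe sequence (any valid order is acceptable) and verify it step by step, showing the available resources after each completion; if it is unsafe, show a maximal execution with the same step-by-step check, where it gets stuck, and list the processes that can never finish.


The state is UNSAFE.
Key observation: after W8, W9 the pool peaks at (1, 4, 3), and each blocked process is short somewhere: W1 on type-C units, type-D units; W7 on type-C units, type-B units; W2 on type-D units; W3 on type-C units, type-B units.
A maximal execution: W8, W9 — then nothing else fits. Verifying each step:
  pool = (1, 1, 3)
  W8 needs (1, 1, 0) <= (1, 1, 3) -> finishes; pool += (0, 2, 0) = (1, 3, 3)
  W9 needs (1, 2, 0) <= (1, 3, 3) -> finishes; pool += (0, 1, 0) = (1, 4, 3)
  W1 still needs (2, 1, 4) but only (1, 4, 3) is free — short on type-C units and type-D units
  W7 still needs (3, 8, 2) but only (1, 4, 3) is free — short on type-C units and type-B units
  W2 still needs (1, 1, 4) but only (1, 4, 3) is free — short on type-D units
  W3 still needs (3, 7, 0) but only (1, 4, 3) is free — short on type-C units and type-B units
Permanently blocked: W1, W7, W2 and W3.


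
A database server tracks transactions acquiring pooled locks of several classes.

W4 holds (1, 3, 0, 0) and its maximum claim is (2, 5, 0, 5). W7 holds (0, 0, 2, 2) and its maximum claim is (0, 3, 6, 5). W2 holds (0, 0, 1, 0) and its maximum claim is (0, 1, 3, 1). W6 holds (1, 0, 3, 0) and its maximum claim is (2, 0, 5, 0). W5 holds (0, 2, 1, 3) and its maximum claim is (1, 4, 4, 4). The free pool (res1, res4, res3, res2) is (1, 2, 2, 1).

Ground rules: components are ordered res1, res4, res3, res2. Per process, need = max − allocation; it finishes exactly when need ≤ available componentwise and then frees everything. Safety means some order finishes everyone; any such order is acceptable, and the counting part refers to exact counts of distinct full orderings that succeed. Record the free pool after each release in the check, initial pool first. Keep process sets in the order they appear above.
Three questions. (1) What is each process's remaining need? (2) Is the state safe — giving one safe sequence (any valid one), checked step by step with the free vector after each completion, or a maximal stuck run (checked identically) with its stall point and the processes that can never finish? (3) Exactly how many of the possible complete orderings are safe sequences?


(1) Need matrix, components ordered res1, res4, res3, res2:
  W4: (1, 2, 0, 5)
  W7: (0, 3, 4, 3)
  W2: (0, 1, 2, 1)
  W6: (1, 0, 2, 0)
  W5: (1, 2, 3, 1)
(2) The state is SAFE; one workable sequence: W6, W5, W2, W7, W4.
Key observation: reading the order forward, W6 is the first process whose need (1, 0, 2, 0) meets the free pool (1, 2, 2, 1) exactly on a resource it requests.
Verifying each step:
  pool = (1, 2, 2, 1)
  run W6 (needs (1, 0, 2, 0), free (1, 2, 2, 1)); after release of (1, 0, 3, 0) the pool is (2, 2, 5, 1)
  run W5 (needs (1, 2, 3, 1), free (2, 2, 5, 1)); after release of (0, 2, 1, 3) the pool is (2, 4, 6, 4)
  run W2 (needs (0, 1, 2, 1), free (2, 4, 6, 4)); after release of (0, 0, 1, 0) the pool is (2, 4, 7, 4)
  run W7 (needs (0, 3, 4, 3), free (2, 4, 7, 4)); after release of (0, 0, 2, 2) the pool is (2, 4, 9, 6)
  run W4 (needs (1, 2, 0, 5), free (2, 4, 9, 6)); after release of (1, 3, 0, 0) the pool is (3, 7, 9, 6)
(3) Exactly 8 of the possible complete orderings are safe sequences.


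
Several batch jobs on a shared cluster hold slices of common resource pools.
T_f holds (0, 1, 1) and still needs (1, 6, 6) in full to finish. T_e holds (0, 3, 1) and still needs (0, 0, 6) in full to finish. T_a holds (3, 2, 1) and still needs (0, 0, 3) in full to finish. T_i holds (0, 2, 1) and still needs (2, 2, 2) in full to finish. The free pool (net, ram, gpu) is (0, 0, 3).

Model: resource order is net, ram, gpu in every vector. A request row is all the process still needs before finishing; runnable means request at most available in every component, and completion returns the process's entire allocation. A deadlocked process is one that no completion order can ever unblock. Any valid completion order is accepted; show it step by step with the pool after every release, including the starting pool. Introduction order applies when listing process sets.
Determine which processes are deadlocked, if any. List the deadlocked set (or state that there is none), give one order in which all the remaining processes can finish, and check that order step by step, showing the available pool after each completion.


Deadlocked set: T_f and T_e.
Key observation: the pool after T_a, T_i is (3, 4, 5); every surviving request exceeds it in gpu, so progress ends there.
One completion order for the rest: T_a, T_i. Check, step by step:
  pool = (0, 0, 3)
  T_a needs (0, 0, 3) <= (0, 0, 3) -> finishes; pool += (3, 2, 1) = (3, 2, 4)
  T_i needs (2, 2, 2) <= (3, 2, 4) -> finishes; pool += (0, 2, 1) = (3, 4, 5)
The stuck group stays short no matter what:
  T_f still needs (1, 6, 6) but only (3, 4, 5) is free — short on ram and gpu
  T_e still needs (0, 0, 6) but only (3, 4, 5) is free — short on gpu


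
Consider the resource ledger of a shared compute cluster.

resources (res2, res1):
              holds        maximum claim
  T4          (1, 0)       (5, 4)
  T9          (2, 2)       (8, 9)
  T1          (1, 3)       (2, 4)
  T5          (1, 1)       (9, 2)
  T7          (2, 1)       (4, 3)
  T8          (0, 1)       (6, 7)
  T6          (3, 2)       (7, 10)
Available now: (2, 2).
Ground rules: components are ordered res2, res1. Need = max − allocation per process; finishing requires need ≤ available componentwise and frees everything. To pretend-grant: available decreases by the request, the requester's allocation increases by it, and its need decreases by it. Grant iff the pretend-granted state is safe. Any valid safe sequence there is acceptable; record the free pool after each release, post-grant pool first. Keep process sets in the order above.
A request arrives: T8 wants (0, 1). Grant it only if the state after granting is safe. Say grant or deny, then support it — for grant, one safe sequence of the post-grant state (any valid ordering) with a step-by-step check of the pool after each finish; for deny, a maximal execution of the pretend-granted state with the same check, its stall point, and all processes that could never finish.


GRANT — the state after the grant stays safe, e.g. via T1, T7, T4, T8, T9, T5, T6.
Key observation: granting shrinks the pool to (2, 1), yet T1 still fits and the chain goes through.
Check on the post-grant state, step by step:
  pool = (2, 1)
  run T1 (needs (1, 1), free (2, 1)); after release of (1, 3) the pool is (3, 4)
  run T7 (needs (2, 2), free (3, 4)); after release of (2, 1) the pool is (5, 5)
  run T4 (needs (4, 4), free (5, 5)); after release of (1, 0) the pool is (6, 5)
  run T8 (needs (6, 5), free (6, 5)); after release of (0, 2) the pool is (6, 7)
  run T9 (needs (6, 7), free (6, 7)); after release of (2, 2) the pool is (8, 9)
  run T5 (needs (8, 1), free (8, 9)); after release of (1, 1) the pool is (9, 10)
  run T6 (needs (4, 8), free (9, 10)); after release of (3, 2) the pool is (12, 12)
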